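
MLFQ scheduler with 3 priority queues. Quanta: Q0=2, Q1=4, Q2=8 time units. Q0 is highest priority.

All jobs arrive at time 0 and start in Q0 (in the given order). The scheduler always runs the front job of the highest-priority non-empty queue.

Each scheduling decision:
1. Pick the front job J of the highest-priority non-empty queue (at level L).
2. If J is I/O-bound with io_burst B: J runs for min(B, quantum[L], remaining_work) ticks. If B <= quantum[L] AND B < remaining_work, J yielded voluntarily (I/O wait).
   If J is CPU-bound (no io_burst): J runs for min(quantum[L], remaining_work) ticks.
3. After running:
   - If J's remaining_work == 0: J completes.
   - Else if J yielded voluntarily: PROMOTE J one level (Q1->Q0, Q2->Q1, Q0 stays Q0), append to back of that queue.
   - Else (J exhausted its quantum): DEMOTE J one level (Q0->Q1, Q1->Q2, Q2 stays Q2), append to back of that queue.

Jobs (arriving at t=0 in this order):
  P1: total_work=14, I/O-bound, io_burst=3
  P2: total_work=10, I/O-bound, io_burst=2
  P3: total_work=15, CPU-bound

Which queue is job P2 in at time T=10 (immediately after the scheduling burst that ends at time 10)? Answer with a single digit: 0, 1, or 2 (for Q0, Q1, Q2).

Answer: 0

Derivation:
t=0-2: P1@Q0 runs 2, rem=12, quantum used, demote→Q1. Q0=[P2,P3] Q1=[P1] Q2=[]
t=2-4: P2@Q0 runs 2, rem=8, I/O yield, promote→Q0. Q0=[P3,P2] Q1=[P1] Q2=[]
t=4-6: P3@Q0 runs 2, rem=13, quantum used, demote→Q1. Q0=[P2] Q1=[P1,P3] Q2=[]
t=6-8: P2@Q0 runs 2, rem=6, I/O yield, promote→Q0. Q0=[P2] Q1=[P1,P3] Q2=[]
t=8-10: P2@Q0 runs 2, rem=4, I/O yield, promote→Q0. Q0=[P2] Q1=[P1,P3] Q2=[]
t=10-12: P2@Q0 runs 2, rem=2, I/O yield, promote→Q0. Q0=[P2] Q1=[P1,P3] Q2=[]
t=12-14: P2@Q0 runs 2, rem=0, completes. Q0=[] Q1=[P1,P3] Q2=[]
t=14-17: P1@Q1 runs 3, rem=9, I/O yield, promote→Q0. Q0=[P1] Q1=[P3] Q2=[]
t=17-19: P1@Q0 runs 2, rem=7, quantum used, demote→Q1. Q0=[] Q1=[P3,P1] Q2=[]
t=19-23: P3@Q1 runs 4, rem=9, quantum used, demote→Q2. Q0=[] Q1=[P1] Q2=[P3]
t=23-26: P1@Q1 runs 3, rem=4, I/O yield, promote→Q0. Q0=[P1] Q1=[] Q2=[P3]
t=26-28: P1@Q0 runs 2, rem=2, quantum used, demote→Q1. Q0=[] Q1=[P1] Q2=[P3]
t=28-30: P1@Q1 runs 2, rem=0, completes. Q0=[] Q1=[] Q2=[P3]
t=30-38: P3@Q2 runs 8, rem=1, quantum used, demote→Q2. Q0=[] Q1=[] Q2=[P3]
t=38-39: P3@Q2 runs 1, rem=0, completes. Q0=[] Q1=[] Q2=[]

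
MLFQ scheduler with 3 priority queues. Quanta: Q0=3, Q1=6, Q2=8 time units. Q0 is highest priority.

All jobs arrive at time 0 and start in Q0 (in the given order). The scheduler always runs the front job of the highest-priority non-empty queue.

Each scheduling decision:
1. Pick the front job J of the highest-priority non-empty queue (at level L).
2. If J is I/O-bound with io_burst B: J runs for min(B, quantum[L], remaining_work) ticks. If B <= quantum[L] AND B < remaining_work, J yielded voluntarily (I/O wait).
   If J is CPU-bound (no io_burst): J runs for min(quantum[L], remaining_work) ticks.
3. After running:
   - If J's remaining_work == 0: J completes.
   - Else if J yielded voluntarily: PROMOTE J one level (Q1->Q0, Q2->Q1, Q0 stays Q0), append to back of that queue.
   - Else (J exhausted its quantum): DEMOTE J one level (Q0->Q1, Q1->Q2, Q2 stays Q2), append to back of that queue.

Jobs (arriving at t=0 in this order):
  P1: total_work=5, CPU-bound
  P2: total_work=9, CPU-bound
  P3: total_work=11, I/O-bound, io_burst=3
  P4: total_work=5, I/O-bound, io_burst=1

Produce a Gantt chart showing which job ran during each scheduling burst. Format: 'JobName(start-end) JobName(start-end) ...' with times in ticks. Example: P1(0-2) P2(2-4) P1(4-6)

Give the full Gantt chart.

t=0-3: P1@Q0 runs 3, rem=2, quantum used, demote→Q1. Q0=[P2,P3,P4] Q1=[P1] Q2=[]
t=3-6: P2@Q0 runs 3, rem=6, quantum used, demote→Q1. Q0=[P3,P4] Q1=[P1,P2] Q2=[]
t=6-9: P3@Q0 runs 3, rem=8, I/O yield, promote→Q0. Q0=[P4,P3] Q1=[P1,P2] Q2=[]
t=9-10: P4@Q0 runs 1, rem=4, I/O yield, promote→Q0. Q0=[P3,P4] Q1=[P1,P2] Q2=[]
t=10-13: P3@Q0 runs 3, rem=5, I/O yield, promote→Q0. Q0=[P4,P3] Q1=[P1,P2] Q2=[]
t=13-14: P4@Q0 runs 1, rem=3, I/O yield, promote→Q0. Q0=[P3,P4] Q1=[P1,P2] Q2=[]
t=14-17: P3@Q0 runs 3, rem=2, I/O yield, promote→Q0. Q0=[P4,P3] Q1=[P1,P2] Q2=[]
t=17-18: P4@Q0 runs 1, rem=2, I/O yield, promote→Q0. Q0=[P3,P4] Q1=[P1,P2] Q2=[]
t=18-20: P3@Q0 runs 2, rem=0, completes. Q0=[P4] Q1=[P1,P2] Q2=[]
t=20-21: P4@Q0 runs 1, rem=1, I/O yield, promote→Q0. Q0=[P4] Q1=[P1,P2] Q2=[]
t=21-22: P4@Q0 runs 1, rem=0, completes. Q0=[] Q1=[P1,P2] Q2=[]
t=22-24: P1@Q1 runs 2, rem=0, completes. Q0=[] Q1=[P2] Q2=[]
t=24-30: P2@Q1 runs 6, rem=0, completes. Q0=[] Q1=[] Q2=[]

Answer: P1(0-3) P2(3-6) P3(6-9) P4(9-10) P3(10-13) P4(13-14) P3(14-17) P4(17-18) P3(18-20) P4(20-21) P4(21-22) P1(22-24) P2(24-30)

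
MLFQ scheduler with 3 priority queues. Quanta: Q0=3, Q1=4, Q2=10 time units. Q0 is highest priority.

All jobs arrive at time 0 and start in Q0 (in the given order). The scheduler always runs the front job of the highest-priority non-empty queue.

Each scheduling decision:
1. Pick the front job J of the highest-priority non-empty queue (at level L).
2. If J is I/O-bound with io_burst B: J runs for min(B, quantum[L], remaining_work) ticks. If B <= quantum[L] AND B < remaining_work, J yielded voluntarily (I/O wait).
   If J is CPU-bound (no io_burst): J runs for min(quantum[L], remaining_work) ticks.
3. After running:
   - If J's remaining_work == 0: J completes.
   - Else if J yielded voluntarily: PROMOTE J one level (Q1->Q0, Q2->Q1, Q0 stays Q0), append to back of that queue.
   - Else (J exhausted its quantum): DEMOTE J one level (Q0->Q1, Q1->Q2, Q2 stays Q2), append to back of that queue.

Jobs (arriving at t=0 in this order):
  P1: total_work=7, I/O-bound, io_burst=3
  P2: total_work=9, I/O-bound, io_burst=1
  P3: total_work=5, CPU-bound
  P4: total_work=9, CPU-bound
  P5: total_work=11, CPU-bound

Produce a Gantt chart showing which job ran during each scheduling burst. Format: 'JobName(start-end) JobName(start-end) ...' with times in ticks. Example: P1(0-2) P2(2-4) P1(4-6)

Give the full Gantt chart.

Answer: P1(0-3) P2(3-4) P3(4-7) P4(7-10) P5(10-13) P1(13-16) P2(16-17) P1(17-18) P2(18-19) P2(19-20) P2(20-21) P2(21-22) P2(22-23) P2(23-24) P2(24-25) P3(25-27) P4(27-31) P5(31-35) P4(35-37) P5(37-41)

Derivation:
t=0-3: P1@Q0 runs 3, rem=4, I/O yield, promote→Q0. Q0=[P2,P3,P4,P5,P1] Q1=[] Q2=[]
t=3-4: P2@Q0 runs 1, rem=8, I/O yield, promote→Q0. Q0=[P3,P4,P5,P1,P2] Q1=[] Q2=[]
t=4-7: P3@Q0 runs 3, rem=2, quantum used, demote→Q1. Q0=[P4,P5,P1,P2] Q1=[P3] Q2=[]
t=7-10: P4@Q0 runs 3, rem=6, quantum used, demote→Q1. Q0=[P5,P1,P2] Q1=[P3,P4] Q2=[]
t=10-13: P5@Q0 runs 3, rem=8, quantum used, demote→Q1. Q0=[P1,P2] Q1=[P3,P4,P5] Q2=[]
t=13-16: P1@Q0 runs 3, rem=1, I/O yield, promote→Q0. Q0=[P2,P1] Q1=[P3,P4,P5] Q2=[]
t=16-17: P2@Q0 runs 1, rem=7, I/O yield, promote→Q0. Q0=[P1,P2] Q1=[P3,P4,P5] Q2=[]
t=17-18: P1@Q0 runs 1, rem=0, completes. Q0=[P2] Q1=[P3,P4,P5] Q2=[]
t=18-19: P2@Q0 runs 1, rem=6, I/O yield, promote→Q0. Q0=[P2] Q1=[P3,P4,P5] Q2=[]
t=19-20: P2@Q0 runs 1, rem=5, I/O yield, promote→Q0. Q0=[P2] Q1=[P3,P4,P5] Q2=[]
t=20-21: P2@Q0 runs 1, rem=4, I/O yield, promote→Q0. Q0=[P2] Q1=[P3,P4,P5] Q2=[]
t=21-22: P2@Q0 runs 1, rem=3, I/O yield, promote→Q0. Q0=[P2] Q1=[P3,P4,P5] Q2=[]
t=22-23: P2@Q0 runs 1, rem=2, I/O yield, promote→Q0. Q0=[P2] Q1=[P3,P4,P5] Q2=[]
t=23-24: P2@Q0 runs 1, rem=1, I/O yield, promote→Q0. Q0=[P2] Q1=[P3,P4,P5] Q2=[]
t=24-25: P2@Q0 runs 1, rem=0, completes. Q0=[] Q1=[P3,P4,P5] Q2=[]
t=25-27: P3@Q1 runs 2, rem=0, completes. Q0=[] Q1=[P4,P5] Q2=[]
t=27-31: P4@Q1 runs 4, rem=2, quantum used, demote→Q2. Q0=[] Q1=[P5] Q2=[P4]
t=31-35: P5@Q1 runs 4, rem=4, quantum used, demote→Q2. Q0=[] Q1=[] Q2=[P4,P5]
t=35-37: P4@Q2 runs 2, rem=0, completes. Q0=[] Q1=[] Q2=[P5]
t=37-41: P5@Q2 runs 4, rem=0, completes. Q0=[] Q1=[] Q2=[]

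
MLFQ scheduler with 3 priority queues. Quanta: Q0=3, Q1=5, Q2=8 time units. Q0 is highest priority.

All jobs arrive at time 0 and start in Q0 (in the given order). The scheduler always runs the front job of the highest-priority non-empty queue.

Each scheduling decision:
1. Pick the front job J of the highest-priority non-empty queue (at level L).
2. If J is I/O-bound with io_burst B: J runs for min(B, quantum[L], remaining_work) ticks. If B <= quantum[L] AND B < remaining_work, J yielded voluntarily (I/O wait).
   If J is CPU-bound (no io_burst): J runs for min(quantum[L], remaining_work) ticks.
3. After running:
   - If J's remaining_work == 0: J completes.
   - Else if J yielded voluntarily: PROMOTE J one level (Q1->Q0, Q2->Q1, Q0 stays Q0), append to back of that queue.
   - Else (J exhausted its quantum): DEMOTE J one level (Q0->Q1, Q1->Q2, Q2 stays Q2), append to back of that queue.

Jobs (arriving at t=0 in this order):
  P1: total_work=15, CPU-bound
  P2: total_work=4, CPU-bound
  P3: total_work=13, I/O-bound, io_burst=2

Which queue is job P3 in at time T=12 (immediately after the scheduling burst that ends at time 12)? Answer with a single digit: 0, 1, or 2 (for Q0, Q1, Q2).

Answer: 0

Derivation:
t=0-3: P1@Q0 runs 3, rem=12, quantum used, demote→Q1. Q0=[P2,P3] Q1=[P1] Q2=[]
t=3-6: P2@Q0 runs 3, rem=1, quantum used, demote→Q1. Q0=[P3] Q1=[P1,P2] Q2=[]
t=6-8: P3@Q0 runs 2, rem=11, I/O yield, promote→Q0. Q0=[P3] Q1=[P1,P2] Q2=[]
t=8-10: P3@Q0 runs 2, rem=9, I/O yield, promote→Q0. Q0=[P3] Q1=[P1,P2] Q2=[]
t=10-12: P3@Q0 runs 2, rem=7, I/O yield, promote→Q0. Q0=[P3] Q1=[P1,P2] Q2=[]
t=12-14: P3@Q0 runs 2, rem=5, I/O yield, promote→Q0. Q0=[P3] Q1=[P1,P2] Q2=[]
t=14-16: P3@Q0 runs 2, rem=3, I/O yield, promote→Q0. Q0=[P3] Q1=[P1,P2] Q2=[]
t=16-18: P3@Q0 runs 2, rem=1, I/O yield, promote→Q0. Q0=[P3] Q1=[P1,P2] Q2=[]
t=18-19: P3@Q0 runs 1, rem=0, completes. Q0=[] Q1=[P1,P2] Q2=[]
t=19-24: P1@Q1 runs 5, rem=7, quantum used, demote→Q2. Q0=[] Q1=[P2] Q2=[P1]
t=24-25: P2@Q1 runs 1, rem=0, completes. Q0=[] Q1=[] Q2=[P1]
t=25-32: P1@Q2 runs 7, rem=0, completes. Q0=[] Q1=[] Q2=[]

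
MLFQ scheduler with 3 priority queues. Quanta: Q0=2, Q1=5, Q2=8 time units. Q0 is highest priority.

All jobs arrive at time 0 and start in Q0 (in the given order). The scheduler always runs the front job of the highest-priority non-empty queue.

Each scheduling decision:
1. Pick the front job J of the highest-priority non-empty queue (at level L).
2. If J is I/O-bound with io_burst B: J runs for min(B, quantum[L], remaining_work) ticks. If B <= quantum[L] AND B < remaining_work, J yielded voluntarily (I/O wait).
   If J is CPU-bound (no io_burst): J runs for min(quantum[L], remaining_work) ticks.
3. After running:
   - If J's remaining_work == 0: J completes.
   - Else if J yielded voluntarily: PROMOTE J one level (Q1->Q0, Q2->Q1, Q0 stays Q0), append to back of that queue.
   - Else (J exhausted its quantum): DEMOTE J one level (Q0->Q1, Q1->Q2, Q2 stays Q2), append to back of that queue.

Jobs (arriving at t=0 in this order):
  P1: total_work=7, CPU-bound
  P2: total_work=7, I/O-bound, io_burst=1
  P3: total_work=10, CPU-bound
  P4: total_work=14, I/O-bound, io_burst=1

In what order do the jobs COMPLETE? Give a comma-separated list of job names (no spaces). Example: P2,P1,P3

Answer: P2,P4,P1,P3

Derivation:
t=0-2: P1@Q0 runs 2, rem=5, quantum used, demote→Q1. Q0=[P2,P3,P4] Q1=[P1] Q2=[]
t=2-3: P2@Q0 runs 1, rem=6, I/O yield, promote→Q0. Q0=[P3,P4,P2] Q1=[P1] Q2=[]
t=3-5: P3@Q0 runs 2, rem=8, quantum used, demote→Q1. Q0=[P4,P2] Q1=[P1,P3] Q2=[]
t=5-6: P4@Q0 runs 1, rem=13, I/O yield, promote→Q0. Q0=[P2,P4] Q1=[P1,P3] Q2=[]
t=6-7: P2@Q0 runs 1, rem=5, I/O yield, promote→Q0. Q0=[P4,P2] Q1=[P1,P3] Q2=[]
t=7-8: P4@Q0 runs 1, rem=12, I/O yield, promote→Q0. Q0=[P2,P4] Q1=[P1,P3] Q2=[]
t=8-9: P2@Q0 runs 1, rem=4, I/O yield, promote→Q0. Q0=[P4,P2] Q1=[P1,P3] Q2=[]
t=9-10: P4@Q0 runs 1, rem=11, I/O yield, promote→Q0. Q0=[P2,P4] Q1=[P1,P3] Q2=[]
t=10-11: P2@Q0 runs 1, rem=3, I/O yield, promote→Q0. Q0=[P4,P2] Q1=[P1,P3] Q2=[]
t=11-12: P4@Q0 runs 1, rem=10, I/O yield, promote→Q0. Q0=[P2,P4] Q1=[P1,P3] Q2=[]
t=12-13: P2@Q0 runs 1, rem=2, I/O yield, promote→Q0. Q0=[P4,P2] Q1=[P1,P3] Q2=[]
t=13-14: P4@Q0 runs 1, rem=9, I/O yield, promote→Q0. Q0=[P2,P4] Q1=[P1,P3] Q2=[]
t=14-15: P2@Q0 runs 1, rem=1, I/O yield, promote→Q0. Q0=[P4,P2] Q1=[P1,P3] Q2=[]
t=15-16: P4@Q0 runs 1, rem=8, I/O yield, promote→Q0. Q0=[P2,P4] Q1=[P1,P3] Q2=[]
t=16-17: P2@Q0 runs 1, rem=0, completes. Q0=[P4] Q1=[P1,P3] Q2=[]
t=17-18: P4@Q0 runs 1, rem=7, I/O yield, promote→Q0. Q0=[P4] Q1=[P1,P3] Q2=[]
t=18-19: P4@Q0 runs 1, rem=6, I/O yield, promote→Q0. Q0=[P4] Q1=[P1,P3] Q2=[]
t=19-20: P4@Q0 runs 1, rem=5, I/O yield, promote→Q0. Q0=[P4] Q1=[P1,P3] Q2=[]
t=20-21: P4@Q0 runs 1, rem=4, I/O yield, promote→Q0. Q0=[P4] Q1=[P1,P3] Q2=[]
t=21-22: P4@Q0 runs 1, rem=3, I/O yield, promote→Q0. Q0=[P4] Q1=[P1,P3] Q2=[]
t=22-23: P4@Q0 runs 1, rem=2, I/O yield, promote→Q0. Q0=[P4] Q1=[P1,P3] Q2=[]
t=23-24: P4@Q0 runs 1, rem=1, I/O yield, promote→Q0. Q0=[P4] Q1=[P1,P3] Q2=[]
t=24-25: P4@Q0 runs 1, rem=0, completes. Q0=[] Q1=[P1,P3] Q2=[]
t=25-30: P1@Q1 runs 5, rem=0, completes. Q0=[] Q1=[P3] Q2=[]
t=30-35: P3@Q1 runs 5, rem=3, quantum used, demote→Q2. Q0=[] Q1=[] Q2=[P3]
t=35-38: P3@Q2 runs 3, rem=0, completes. Q0=[] Q1=[] Q2=[]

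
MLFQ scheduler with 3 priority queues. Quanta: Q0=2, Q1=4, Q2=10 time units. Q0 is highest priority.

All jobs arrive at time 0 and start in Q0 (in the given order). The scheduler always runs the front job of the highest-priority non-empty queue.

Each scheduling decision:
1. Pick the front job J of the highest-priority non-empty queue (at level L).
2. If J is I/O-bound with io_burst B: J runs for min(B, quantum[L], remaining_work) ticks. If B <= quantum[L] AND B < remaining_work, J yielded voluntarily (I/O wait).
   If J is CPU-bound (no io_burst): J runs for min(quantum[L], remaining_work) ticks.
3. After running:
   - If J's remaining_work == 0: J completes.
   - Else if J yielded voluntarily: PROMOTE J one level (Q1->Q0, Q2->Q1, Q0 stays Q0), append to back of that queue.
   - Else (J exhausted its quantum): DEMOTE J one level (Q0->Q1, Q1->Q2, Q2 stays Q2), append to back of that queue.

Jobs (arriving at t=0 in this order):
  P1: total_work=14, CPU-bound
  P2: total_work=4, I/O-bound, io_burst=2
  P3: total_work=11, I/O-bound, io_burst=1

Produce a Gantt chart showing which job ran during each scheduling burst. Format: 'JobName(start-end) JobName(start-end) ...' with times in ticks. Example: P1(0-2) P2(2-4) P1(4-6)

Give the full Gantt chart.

Answer: P1(0-2) P2(2-4) P3(4-5) P2(5-7) P3(7-8) P3(8-9) P3(9-10) P3(10-11) P3(11-12) P3(12-13) P3(13-14) P3(14-15) P3(15-16) P3(16-17) P1(17-21) P1(21-29)

Derivation:
t=0-2: P1@Q0 runs 2, rem=12, quantum used, demote→Q1. Q0=[P2,P3] Q1=[P1] Q2=[]
t=2-4: P2@Q0 runs 2, rem=2, I/O yield, promote→Q0. Q0=[P3,P2] Q1=[P1] Q2=[]
t=4-5: P3@Q0 runs 1, rem=10, I/O yield, promote→Q0. Q0=[P2,P3] Q1=[P1] Q2=[]
t=5-7: P2@Q0 runs 2, rem=0, completes. Q0=[P3] Q1=[P1] Q2=[]
t=7-8: P3@Q0 runs 1, rem=9, I/O yield, promote→Q0. Q0=[P3] Q1=[P1] Q2=[]
t=8-9: P3@Q0 runs 1, rem=8, I/O yield, promote→Q0. Q0=[P3] Q1=[P1] Q2=[]
t=9-10: P3@Q0 runs 1, rem=7, I/O yield, promote→Q0. Q0=[P3] Q1=[P1] Q2=[]
t=10-11: P3@Q0 runs 1, rem=6, I/O yield, promote→Q0. Q0=[P3] Q1=[P1] Q2=[]
t=11-12: P3@Q0 runs 1, rem=5, I/O yield, promote→Q0. Q0=[P3] Q1=[P1] Q2=[]
t=12-13: P3@Q0 runs 1, rem=4, I/O yield, promote→Q0. Q0=[P3] Q1=[P1] Q2=[]
t=13-14: P3@Q0 runs 1, rem=3, I/O yield, promote→Q0. Q0=[P3] Q1=[P1] Q2=[]
t=14-15: P3@Q0 runs 1, rem=2, I/O yield, promote→Q0. Q0=[P3] Q1=[P1] Q2=[]
t=15-16: P3@Q0 runs 1, rem=1, I/O yield, promote→Q0. Q0=[P3] Q1=[P1] Q2=[]
t=16-17: P3@Q0 runs 1, rem=0, completes. Q0=[] Q1=[P1] Q2=[]
t=17-21: P1@Q1 runs 4, rem=8, quantum used, demote→Q2. Q0=[] Q1=[] Q2=[P1]
t=21-29: P1@Q2 runs 8, rem=0, completes. Q0=[] Q1=[] Q2=[]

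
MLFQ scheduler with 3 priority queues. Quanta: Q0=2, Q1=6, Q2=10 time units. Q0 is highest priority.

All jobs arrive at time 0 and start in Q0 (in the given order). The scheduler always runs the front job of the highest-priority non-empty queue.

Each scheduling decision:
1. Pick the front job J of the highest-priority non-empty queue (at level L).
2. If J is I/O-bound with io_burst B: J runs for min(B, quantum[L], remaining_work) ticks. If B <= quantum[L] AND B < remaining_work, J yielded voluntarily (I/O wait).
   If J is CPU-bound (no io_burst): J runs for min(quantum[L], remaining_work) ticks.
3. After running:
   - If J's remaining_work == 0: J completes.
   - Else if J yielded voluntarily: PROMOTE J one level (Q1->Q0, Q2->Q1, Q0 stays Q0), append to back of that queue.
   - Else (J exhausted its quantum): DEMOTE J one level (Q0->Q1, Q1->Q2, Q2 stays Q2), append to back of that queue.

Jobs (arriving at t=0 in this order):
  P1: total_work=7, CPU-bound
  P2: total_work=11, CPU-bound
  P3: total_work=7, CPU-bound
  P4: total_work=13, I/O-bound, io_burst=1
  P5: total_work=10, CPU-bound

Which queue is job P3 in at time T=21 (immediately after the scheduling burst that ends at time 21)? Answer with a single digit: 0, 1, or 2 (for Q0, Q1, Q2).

t=0-2: P1@Q0 runs 2, rem=5, quantum used, demote→Q1. Q0=[P2,P3,P4,P5] Q1=[P1] Q2=[]
t=2-4: P2@Q0 runs 2, rem=9, quantum used, demote→Q1. Q0=[P3,P4,P5] Q1=[P1,P2] Q2=[]
t=4-6: P3@Q0 runs 2, rem=5, quantum used, demote→Q1. Q0=[P4,P5] Q1=[P1,P2,P3] Q2=[]
t=6-7: P4@Q0 runs 1, rem=12, I/O yield, promote→Q0. Q0=[P5,P4] Q1=[P1,P2,P3] Q2=[]
t=7-9: P5@Q0 runs 2, rem=8, quantum used, demote→Q1. Q0=[P4] Q1=[P1,P2,P3,P5] Q2=[]
t=9-10: P4@Q0 runs 1, rem=11, I/O yield, promote→Q0. Q0=[P4] Q1=[P1,P2,P3,P5] Q2=[]
t=10-11: P4@Q0 runs 1, rem=10, I/O yield, promote→Q0. Q0=[P4] Q1=[P1,P2,P3,P5] Q2=[]
t=11-12: P4@Q0 runs 1, rem=9, I/O yield, promote→Q0. Q0=[P4] Q1=[P1,P2,P3,P5] Q2=[]
t=12-13: P4@Q0 runs 1, rem=8, I/O yield, promote→Q0. Q0=[P4] Q1=[P1,P2,P3,P5] Q2=[]
t=13-14: P4@Q0 runs 1, rem=7, I/O yield, promote→Q0. Q0=[P4] Q1=[P1,P2,P3,P5] Q2=[]
t=14-15: P4@Q0 runs 1, rem=6, I/O yield, promote→Q0. Q0=[P4] Q1=[P1,P2,P3,P5] Q2=[]
t=15-16: P4@Q0 runs 1, rem=5, I/O yield, promote→Q0. Q0=[P4] Q1=[P1,P2,P3,P5] Q2=[]
t=16-17: P4@Q0 runs 1, rem=4, I/O yield, promote→Q0. Q0=[P4] Q1=[P1,P2,P3,P5] Q2=[]
t=17-18: P4@Q0 runs 1, rem=3, I/O yield, promote→Q0. Q0=[P4] Q1=[P1,P2,P3,P5] Q2=[]
t=18-19: P4@Q0 runs 1, rem=2, I/O yield, promote→Q0. Q0=[P4] Q1=[P1,P2,P3,P5] Q2=[]
t=19-20: P4@Q0 runs 1, rem=1, I/O yield, promote→Q0. Q0=[P4] Q1=[P1,P2,P3,P5] Q2=[]
t=20-21: P4@Q0 runs 1, rem=0, completes. Q0=[] Q1=[P1,P2,P3,P5] Q2=[]
t=21-26: P1@Q1 runs 5, rem=0, completes. Q0=[] Q1=[P2,P3,P5] Q2=[]
t=26-32: P2@Q1 runs 6, rem=3, quantum used, demote→Q2. Q0=[] Q1=[P3,P5] Q2=[P2]
t=32-37: P3@Q1 runs 5, rem=0, completes. Q0=[] Q1=[P5] Q2=[P2]
t=37-43: P5@Q1 runs 6, rem=2, quantum used, demote→Q2. Q0=[] Q1=[] Q2=[P2,P5]
t=43-46: P2@Q2 runs 3, rem=0, completes. Q0=[] Q1=[] Q2=[P5]
t=46-48: P5@Q2 runs 2, rem=0, completes. Q0=[] Q1=[] Q2=[]

Answer: 1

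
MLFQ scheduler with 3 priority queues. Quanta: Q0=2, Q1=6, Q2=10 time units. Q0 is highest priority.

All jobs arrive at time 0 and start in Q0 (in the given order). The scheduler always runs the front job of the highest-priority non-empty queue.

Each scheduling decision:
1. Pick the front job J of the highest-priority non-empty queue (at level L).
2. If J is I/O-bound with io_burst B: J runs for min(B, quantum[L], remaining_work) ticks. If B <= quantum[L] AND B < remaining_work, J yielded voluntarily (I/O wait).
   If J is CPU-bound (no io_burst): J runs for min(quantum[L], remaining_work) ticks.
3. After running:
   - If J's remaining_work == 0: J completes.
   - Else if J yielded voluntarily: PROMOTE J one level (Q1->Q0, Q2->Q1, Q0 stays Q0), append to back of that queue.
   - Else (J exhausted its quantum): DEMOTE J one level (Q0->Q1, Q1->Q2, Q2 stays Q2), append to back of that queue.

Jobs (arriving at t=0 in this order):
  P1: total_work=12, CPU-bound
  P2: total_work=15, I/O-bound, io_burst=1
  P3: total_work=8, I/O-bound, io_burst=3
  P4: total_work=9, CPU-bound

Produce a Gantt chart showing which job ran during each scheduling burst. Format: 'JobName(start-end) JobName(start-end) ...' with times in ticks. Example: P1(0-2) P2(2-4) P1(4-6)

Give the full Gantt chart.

Answer: P1(0-2) P2(2-3) P3(3-5) P4(5-7) P2(7-8) P2(8-9) P2(9-10) P2(10-11) P2(11-12) P2(12-13) P2(13-14) P2(14-15) P2(15-16) P2(16-17) P2(17-18) P2(18-19) P2(19-20) P2(20-21) P1(21-27) P3(27-30) P3(30-32) P4(32-38) P3(38-39) P1(39-43) P4(43-44)

Derivation:
t=0-2: P1@Q0 runs 2, rem=10, quantum used, demote→Q1. Q0=[P2,P3,P4] Q1=[P1] Q2=[]
t=2-3: P2@Q0 runs 1, rem=14, I/O yield, promote→Q0. Q0=[P3,P4,P2] Q1=[P1] Q2=[]
t=3-5: P3@Q0 runs 2, rem=6, quantum used, demote→Q1. Q0=[P4,P2] Q1=[P1,P3] Q2=[]
t=5-7: P4@Q0 runs 2, rem=7, quantum used, demote→Q1. Q0=[P2] Q1=[P1,P3,P4] Q2=[]
t=7-8: P2@Q0 runs 1, rem=13, I/O yield, promote→Q0. Q0=[P2] Q1=[P1,P3,P4] Q2=[]
t=8-9: P2@Q0 runs 1, rem=12, I/O yield, promote→Q0. Q0=[P2] Q1=[P1,P3,P4] Q2=[]
t=9-10: P2@Q0 runs 1, rem=11, I/O yield, promote→Q0. Q0=[P2] Q1=[P1,P3,P4] Q2=[]
t=10-11: P2@Q0 runs 1, rem=10, I/O yield, promote→Q0. Q0=[P2] Q1=[P1,P3,P4] Q2=[]
t=11-12: P2@Q0 runs 1, rem=9, I/O yield, promote→Q0. Q0=[P2] Q1=[P1,P3,P4] Q2=[]
t=12-13: P2@Q0 runs 1, rem=8, I/O yield, promote→Q0. Q0=[P2] Q1=[P1,P3,P4] Q2=[]
t=13-14: P2@Q0 runs 1, rem=7, I/O yield, promote→Q0. Q0=[P2] Q1=[P1,P3,P4] Q2=[]
t=14-15: P2@Q0 runs 1, rem=6, I/O yield, promote→Q0. Q0=[P2] Q1=[P1,P3,P4] Q2=[]
t=15-16: P2@Q0 runs 1, rem=5, I/O yield, promote→Q0. Q0=[P2] Q1=[P1,P3,P4] Q2=[]
t=16-17: P2@Q0 runs 1, rem=4, I/O yield, promote→Q0. Q0=[P2] Q1=[P1,P3,P4] Q2=[]
t=17-18: P2@Q0 runs 1, rem=3, I/O yield, promote→Q0. Q0=[P2] Q1=[P1,P3,P4] Q2=[]
t=18-19: P2@Q0 runs 1, rem=2, I/O yield, promote→Q0. Q0=[P2] Q1=[P1,P3,P4] Q2=[]
t=19-20: P2@Q0 runs 1, rem=1, I/O yield, promote→Q0. Q0=[P2] Q1=[P1,P3,P4] Q2=[]
t=20-21: P2@Q0 runs 1, rem=0, completes. Q0=[] Q1=[P1,P3,P4] Q2=[]
t=21-27: P1@Q1 runs 6, rem=4, quantum used, demote→Q2. Q0=[] Q1=[P3,P4] Q2=[P1]
t=27-30: P3@Q1 runs 3, rem=3, I/O yield, promote→Q0. Q0=[P3] Q1=[P4] Q2=[P1]
t=30-32: P3@Q0 runs 2, rem=1, quantum used, demote→Q1. Q0=[] Q1=[P4,P3] Q2=[P1]
t=32-38: P4@Q1 runs 6, rem=1, quantum used, demote→Q2. Q0=[] Q1=[P3] Q2=[P1,P4]
t=38-39: P3@Q1 runs 1, rem=0, completes. Q0=[] Q1=[] Q2=[P1,P4]
t=39-43: P1@Q2 runs 4, rem=0, completes. Q0=[] Q1=[] Q2=[P4]
t=43-44: P4@Q2 runs 1, rem=0, completes. Q0=[] Q1=[] Q2=[]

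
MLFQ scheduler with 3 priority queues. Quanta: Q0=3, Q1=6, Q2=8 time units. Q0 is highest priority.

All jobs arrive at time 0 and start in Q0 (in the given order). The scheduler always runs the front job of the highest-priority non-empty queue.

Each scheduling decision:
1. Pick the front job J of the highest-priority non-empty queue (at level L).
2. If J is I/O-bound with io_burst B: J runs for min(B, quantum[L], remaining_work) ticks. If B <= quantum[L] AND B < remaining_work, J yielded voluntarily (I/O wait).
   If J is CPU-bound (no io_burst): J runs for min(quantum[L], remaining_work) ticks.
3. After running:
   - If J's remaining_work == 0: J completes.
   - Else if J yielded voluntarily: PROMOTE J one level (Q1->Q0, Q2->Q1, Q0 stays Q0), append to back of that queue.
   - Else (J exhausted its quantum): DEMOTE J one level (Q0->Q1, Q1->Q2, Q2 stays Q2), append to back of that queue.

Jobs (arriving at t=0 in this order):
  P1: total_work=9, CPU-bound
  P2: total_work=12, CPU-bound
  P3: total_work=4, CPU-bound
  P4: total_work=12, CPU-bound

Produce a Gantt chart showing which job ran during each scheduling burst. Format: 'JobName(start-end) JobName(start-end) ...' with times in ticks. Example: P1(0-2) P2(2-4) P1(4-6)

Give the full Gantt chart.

Answer: P1(0-3) P2(3-6) P3(6-9) P4(9-12) P1(12-18) P2(18-24) P3(24-25) P4(25-31) P2(31-34) P4(34-37)

Derivation:
t=0-3: P1@Q0 runs 3, rem=6, quantum used, demote→Q1. Q0=[P2,P3,P4] Q1=[P1] Q2=[]
t=3-6: P2@Q0 runs 3, rem=9, quantum used, demote→Q1. Q0=[P3,P4] Q1=[P1,P2] Q2=[]
t=6-9: P3@Q0 runs 3, rem=1, quantum used, demote→Q1. Q0=[P4] Q1=[P1,P2,P3] Q2=[]
t=9-12: P4@Q0 runs 3, rem=9, quantum used, demote→Q1. Q0=[] Q1=[P1,P2,P3,P4] Q2=[]
t=12-18: P1@Q1 runs 6, rem=0, completes. Q0=[] Q1=[P2,P3,P4] Q2=[]
t=18-24: P2@Q1 runs 6, rem=3, quantum used, demote→Q2. Q0=[] Q1=[P3,P4] Q2=[P2]
t=24-25: P3@Q1 runs 1, rem=0, completes. Q0=[] Q1=[P4] Q2=[P2]
t=25-31: P4@Q1 runs 6, rem=3, quantum used, demote→Q2. Q0=[] Q1=[] Q2=[P2,P4]
t=31-34: P2@Q2 runs 3, rem=0, completes. Q0=[] Q1=[] Q2=[P4]
t=34-37: P4@Q2 runs 3, rem=0, completes. Q0=[] Q1=[] Q2=[]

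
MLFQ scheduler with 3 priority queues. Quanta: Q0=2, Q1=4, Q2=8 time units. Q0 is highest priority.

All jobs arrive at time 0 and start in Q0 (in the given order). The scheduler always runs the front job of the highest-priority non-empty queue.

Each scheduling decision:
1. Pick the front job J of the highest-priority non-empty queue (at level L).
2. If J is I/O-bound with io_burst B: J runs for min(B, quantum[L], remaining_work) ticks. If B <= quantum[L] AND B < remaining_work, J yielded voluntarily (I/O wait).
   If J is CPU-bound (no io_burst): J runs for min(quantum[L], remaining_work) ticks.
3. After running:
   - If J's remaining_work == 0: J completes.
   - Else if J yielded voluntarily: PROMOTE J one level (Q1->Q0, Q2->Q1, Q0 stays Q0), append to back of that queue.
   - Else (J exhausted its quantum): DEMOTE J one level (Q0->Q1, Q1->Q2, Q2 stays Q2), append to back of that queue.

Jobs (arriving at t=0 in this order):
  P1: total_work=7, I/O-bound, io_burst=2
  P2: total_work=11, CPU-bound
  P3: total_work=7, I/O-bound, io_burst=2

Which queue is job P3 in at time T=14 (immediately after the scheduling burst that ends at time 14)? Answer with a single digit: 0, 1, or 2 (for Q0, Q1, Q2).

t=0-2: P1@Q0 runs 2, rem=5, I/O yield, promote→Q0. Q0=[P2,P3,P1] Q1=[] Q2=[]
t=2-4: P2@Q0 runs 2, rem=9, quantum used, demote→Q1. Q0=[P3,P1] Q1=[P2] Q2=[]
t=4-6: P3@Q0 runs 2, rem=5, I/O yield, promote→Q0. Q0=[P1,P3] Q1=[P2] Q2=[]
t=6-8: P1@Q0 runs 2, rem=3, I/O yield, promote→Q0. Q0=[P3,P1] Q1=[P2] Q2=[]
t=8-10: P3@Q0 runs 2, rem=3, I/O yield, promote→Q0. Q0=[P1,P3] Q1=[P2] Q2=[]
t=10-12: P1@Q0 runs 2, rem=1, I/O yield, promote→Q0. Q0=[P3,P1] Q1=[P2] Q2=[]
t=12-14: P3@Q0 runs 2, rem=1, I/O yield, promote→Q0. Q0=[P1,P3] Q1=[P2] Q2=[]
t=14-15: P1@Q0 runs 1, rem=0, completes. Q0=[P3] Q1=[P2] Q2=[]
t=15-16: P3@Q0 runs 1, rem=0, completes. Q0=[] Q1=[P2] Q2=[]
t=16-20: P2@Q1 runs 4, rem=5, quantum used, demote→Q2. Q0=[] Q1=[] Q2=[P2]
t=20-25: P2@Q2 runs 5, rem=0, completes. Q0=[] Q1=[] Q2=[]

Answer: 0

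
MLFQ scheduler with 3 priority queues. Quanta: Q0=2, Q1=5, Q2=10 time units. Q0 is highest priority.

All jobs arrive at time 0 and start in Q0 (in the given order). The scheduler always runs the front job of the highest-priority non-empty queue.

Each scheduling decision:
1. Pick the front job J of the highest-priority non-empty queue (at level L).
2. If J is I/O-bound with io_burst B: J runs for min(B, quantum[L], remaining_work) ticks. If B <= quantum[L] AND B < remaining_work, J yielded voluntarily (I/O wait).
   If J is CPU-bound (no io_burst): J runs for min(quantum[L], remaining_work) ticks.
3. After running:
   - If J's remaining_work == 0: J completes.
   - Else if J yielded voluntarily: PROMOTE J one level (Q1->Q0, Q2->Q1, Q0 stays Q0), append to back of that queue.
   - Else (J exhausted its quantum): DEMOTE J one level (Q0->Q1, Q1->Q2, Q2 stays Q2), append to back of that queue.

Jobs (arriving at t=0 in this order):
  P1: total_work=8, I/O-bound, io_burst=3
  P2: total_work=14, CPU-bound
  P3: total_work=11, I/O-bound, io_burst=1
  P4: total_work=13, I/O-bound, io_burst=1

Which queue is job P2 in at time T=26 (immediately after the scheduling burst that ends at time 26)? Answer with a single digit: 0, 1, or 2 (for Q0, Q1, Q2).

Answer: 1

Derivation:
t=0-2: P1@Q0 runs 2, rem=6, quantum used, demote→Q1. Q0=[P2,P3,P4] Q1=[P1] Q2=[]
t=2-4: P2@Q0 runs 2, rem=12, quantum used, demote→Q1. Q0=[P3,P4] Q1=[P1,P2] Q2=[]
t=4-5: P3@Q0 runs 1, rem=10, I/O yield, promote→Q0. Q0=[P4,P3] Q1=[P1,P2] Q2=[]
t=5-6: P4@Q0 runs 1, rem=12, I/O yield, promote→Q0. Q0=[P3,P4] Q1=[P1,P2] Q2=[]
t=6-7: P3@Q0 runs 1, rem=9, I/O yield, promote→Q0. Q0=[P4,P3] Q1=[P1,P2] Q2=[]
t=7-8: P4@Q0 runs 1, rem=11, I/O yield, promote→Q0. Q0=[P3,P4] Q1=[P1,P2] Q2=[]
t=8-9: P3@Q0 runs 1, rem=8, I/O yield, promote→Q0. Q0=[P4,P3] Q1=[P1,P2] Q2=[]
t=9-10: P4@Q0 runs 1, rem=10, I/O yield, promote→Q0. Q0=[P3,P4] Q1=[P1,P2] Q2=[]
t=10-11: P3@Q0 runs 1, rem=7, I/O yield, promote→Q0. Q0=[P4,P3] Q1=[P1,P2] Q2=[]
t=11-12: P4@Q0 runs 1, rem=9, I/O yield, promote→Q0. Q0=[P3,P4] Q1=[P1,P2] Q2=[]
t=12-13: P3@Q0 runs 1, rem=6, I/O yield, promote→Q0. Q0=[P4,P3] Q1=[P1,P2] Q2=[]
t=13-14: P4@Q0 runs 1, rem=8, I/O yield, promote→Q0. Q0=[P3,P4] Q1=[P1,P2] Q2=[]
t=14-15: P3@Q0 runs 1, rem=5, I/O yield, promote→Q0. Q0=[P4,P3] Q1=[P1,P2] Q2=[]
t=15-16: P4@Q0 runs 1, rem=7, I/O yield, promote→Q0. Q0=[P3,P4] Q1=[P1,P2] Q2=[]
t=16-17: P3@Q0 runs 1, rem=4, I/O yield, promote→Q0. Q0=[P4,P3] Q1=[P1,P2] Q2=[]
t=17-18: P4@Q0 runs 1, rem=6, I/O yield, promote→Q0. Q0=[P3,P4] Q1=[P1,P2] Q2=[]
t=18-19: P3@Q0 runs 1, rem=3, I/O yield, promote→Q0. Q0=[P4,P3] Q1=[P1,P2] Q2=[]
t=19-20: P4@Q0 runs 1, rem=5, I/O yield, promote→Q0. Q0=[P3,P4] Q1=[P1,P2] Q2=[]
t=20-21: P3@Q0 runs 1, rem=2, I/O yield, promote→Q0. Q0=[P4,P3] Q1=[P1,P2] Q2=[]
t=21-22: P4@Q0 runs 1, rem=4, I/O yield, promote→Q0. Q0=[P3,P4] Q1=[P1,P2] Q2=[]
t=22-23: P3@Q0 runs 1, rem=1, I/O yield, promote→Q0. Q0=[P4,P3] Q1=[P1,P2] Q2=[]
t=23-24: P4@Q0 runs 1, rem=3, I/O yield, promote→Q0. Q0=[P3,P4] Q1=[P1,P2] Q2=[]
t=24-25: P3@Q0 runs 1, rem=0, completes. Q0=[P4] Q1=[P1,P2] Q2=[]
t=25-26: P4@Q0 runs 1, rem=2, I/O yield, promote→Q0. Q0=[P4] Q1=[P1,P2] Q2=[]
t=26-27: P4@Q0 runs 1, rem=1, I/O yield, promote→Q0. Q0=[P4] Q1=[P1,P2] Q2=[]
t=27-28: P4@Q0 runs 1, rem=0, completes. Q0=[] Q1=[P1,P2] Q2=[]
t=28-31: P1@Q1 runs 3, rem=3, I/O yield, promote→Q0. Q0=[P1] Q1=[P2] Q2=[]
t=31-33: P1@Q0 runs 2, rem=1, quantum used, demote→Q1. Q0=[] Q1=[P2,P1] Q2=[]
t=33-38: P2@Q1 runs 5, rem=7, quantum used, demote→Q2. Q0=[] Q1=[P1] Q2=[P2]
t=38-39: P1@Q1 runs 1, rem=0, completes. Q0=[] Q1=[] Q2=[P2]
t=39-46: P2@Q2 runs 7, rem=0, completes. Q0=[] Q1=[] Q2=[]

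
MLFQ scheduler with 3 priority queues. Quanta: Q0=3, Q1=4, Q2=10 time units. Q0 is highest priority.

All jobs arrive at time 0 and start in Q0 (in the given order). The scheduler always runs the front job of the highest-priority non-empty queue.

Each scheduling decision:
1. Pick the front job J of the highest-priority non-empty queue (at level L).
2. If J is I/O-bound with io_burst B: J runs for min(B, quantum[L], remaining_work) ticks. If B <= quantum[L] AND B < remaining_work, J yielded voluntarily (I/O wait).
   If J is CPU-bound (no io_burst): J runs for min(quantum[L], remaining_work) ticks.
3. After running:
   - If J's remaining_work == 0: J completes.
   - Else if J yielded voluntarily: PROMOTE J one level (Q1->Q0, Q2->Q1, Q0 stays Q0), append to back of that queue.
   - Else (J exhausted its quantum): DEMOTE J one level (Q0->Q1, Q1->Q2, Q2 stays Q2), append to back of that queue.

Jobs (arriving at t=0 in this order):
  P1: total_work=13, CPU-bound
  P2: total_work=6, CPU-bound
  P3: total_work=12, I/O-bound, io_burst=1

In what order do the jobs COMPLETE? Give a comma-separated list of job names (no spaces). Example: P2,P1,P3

Answer: P3,P2,P1

Derivation:
t=0-3: P1@Q0 runs 3, rem=10, quantum used, demote→Q1. Q0=[P2,P3] Q1=[P1] Q2=[]
t=3-6: P2@Q0 runs 3, rem=3, quantum used, demote→Q1. Q0=[P3] Q1=[P1,P2] Q2=[]
t=6-7: P3@Q0 runs 1, rem=11, I/O yield, promote→Q0. Q0=[P3] Q1=[P1,P2] Q2=[]
t=7-8: P3@Q0 runs 1, rem=10, I/O yield, promote→Q0. Q0=[P3] Q1=[P1,P2] Q2=[]
t=8-9: P3@Q0 runs 1, rem=9, I/O yield, promote→Q0. Q0=[P3] Q1=[P1,P2] Q2=[]
t=9-10: P3@Q0 runs 1, rem=8, I/O yield, promote→Q0. Q0=[P3] Q1=[P1,P2] Q2=[]
t=10-11: P3@Q0 runs 1, rem=7, I/O yield, promote→Q0. Q0=[P3] Q1=[P1,P2] Q2=[]
t=11-12: P3@Q0 runs 1, rem=6, I/O yield, promote→Q0. Q0=[P3] Q1=[P1,P2] Q2=[]
t=12-13: P3@Q0 runs 1, rem=5, I/O yield, promote→Q0. Q0=[P3] Q1=[P1,P2] Q2=[]
t=13-14: P3@Q0 runs 1, rem=4, I/O yield, promote→Q0. Q0=[P3] Q1=[P1,P2] Q2=[]
t=14-15: P3@Q0 runs 1, rem=3, I/O yield, promote→Q0. Q0=[P3] Q1=[P1,P2] Q2=[]
t=15-16: P3@Q0 runs 1, rem=2, I/O yield, promote→Q0. Q0=[P3] Q1=[P1,P2] Q2=[]
t=16-17: P3@Q0 runs 1, rem=1, I/O yield, promote→Q0. Q0=[P3] Q1=[P1,P2] Q2=[]
t=17-18: P3@Q0 runs 1, rem=0, completes. Q0=[] Q1=[P1,P2] Q2=[]
t=18-22: P1@Q1 runs 4, rem=6, quantum used, demote→Q2. Q0=[] Q1=[P2] Q2=[P1]
t=22-25: P2@Q1 runs 3, rem=0, completes. Q0=[] Q1=[] Q2=[P1]
t=25-31: P1@Q2 runs 6, rem=0, completes. Q0=[] Q1=[] Q2=[]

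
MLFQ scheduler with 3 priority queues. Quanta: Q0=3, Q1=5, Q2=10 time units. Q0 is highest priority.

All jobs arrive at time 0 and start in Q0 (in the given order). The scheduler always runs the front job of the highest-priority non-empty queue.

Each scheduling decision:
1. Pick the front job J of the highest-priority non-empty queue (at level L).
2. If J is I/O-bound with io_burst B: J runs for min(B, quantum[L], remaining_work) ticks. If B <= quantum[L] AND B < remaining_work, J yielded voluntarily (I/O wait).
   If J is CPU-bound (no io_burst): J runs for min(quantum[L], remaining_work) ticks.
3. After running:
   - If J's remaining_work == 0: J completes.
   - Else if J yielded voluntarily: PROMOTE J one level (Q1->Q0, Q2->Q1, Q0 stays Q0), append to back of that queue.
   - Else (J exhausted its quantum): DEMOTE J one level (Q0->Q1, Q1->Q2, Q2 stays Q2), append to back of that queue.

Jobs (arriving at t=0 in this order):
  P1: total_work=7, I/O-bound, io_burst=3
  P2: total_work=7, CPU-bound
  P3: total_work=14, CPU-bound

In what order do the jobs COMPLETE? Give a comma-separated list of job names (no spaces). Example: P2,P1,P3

t=0-3: P1@Q0 runs 3, rem=4, I/O yield, promote→Q0. Q0=[P2,P3,P1] Q1=[] Q2=[]
t=3-6: P2@Q0 runs 3, rem=4, quantum used, demote→Q1. Q0=[P3,P1] Q1=[P2] Q2=[]
t=6-9: P3@Q0 runs 3, rem=11, quantum used, demote→Q1. Q0=[P1] Q1=[P2,P3] Q2=[]
t=9-12: P1@Q0 runs 3, rem=1, I/O yield, promote→Q0. Q0=[P1] Q1=[P2,P3] Q2=[]
t=12-13: P1@Q0 runs 1, rem=0, completes. Q0=[] Q1=[P2,P3] Q2=[]
t=13-17: P2@Q1 runs 4, rem=0, completes. Q0=[] Q1=[P3] Q2=[]
t=17-22: P3@Q1 runs 5, rem=6, quantum used, demote→Q2. Q0=[] Q1=[] Q2=[P3]
t=22-28: P3@Q2 runs 6, rem=0, completes. Q0=[] Q1=[] Q2=[]

Answer: P1,P2,P3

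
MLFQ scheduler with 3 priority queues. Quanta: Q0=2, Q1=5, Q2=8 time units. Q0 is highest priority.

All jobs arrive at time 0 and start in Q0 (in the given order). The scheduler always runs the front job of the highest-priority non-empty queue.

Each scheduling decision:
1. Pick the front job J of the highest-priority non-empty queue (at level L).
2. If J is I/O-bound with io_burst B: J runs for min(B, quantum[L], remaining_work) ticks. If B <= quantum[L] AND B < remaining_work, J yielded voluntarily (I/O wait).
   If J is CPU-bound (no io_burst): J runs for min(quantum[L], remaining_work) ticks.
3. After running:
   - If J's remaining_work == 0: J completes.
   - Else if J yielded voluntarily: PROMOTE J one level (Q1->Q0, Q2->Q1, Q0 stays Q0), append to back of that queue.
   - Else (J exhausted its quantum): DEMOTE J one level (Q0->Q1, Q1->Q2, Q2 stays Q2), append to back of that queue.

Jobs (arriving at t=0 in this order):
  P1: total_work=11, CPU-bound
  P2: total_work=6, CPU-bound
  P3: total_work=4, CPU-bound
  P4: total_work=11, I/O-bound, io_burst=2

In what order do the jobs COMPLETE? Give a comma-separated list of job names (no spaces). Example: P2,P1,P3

Answer: P4,P2,P3,P1

Derivation:
t=0-2: P1@Q0 runs 2, rem=9, quantum used, demote→Q1. Q0=[P2,P3,P4] Q1=[P1] Q2=[]
t=2-4: P2@Q0 runs 2, rem=4, quantum used, demote→Q1. Q0=[P3,P4] Q1=[P1,P2] Q2=[]
t=4-6: P3@Q0 runs 2, rem=2, quantum used, demote→Q1. Q0=[P4] Q1=[P1,P2,P3] Q2=[]
t=6-8: P4@Q0 runs 2, rem=9, I/O yield, promote→Q0. Q0=[P4] Q1=[P1,P2,P3] Q2=[]
t=8-10: P4@Q0 runs 2, rem=7, I/O yield, promote→Q0. Q0=[P4] Q1=[P1,P2,P3] Q2=[]
t=10-12: P4@Q0 runs 2, rem=5, I/O yield, promote→Q0. Q0=[P4] Q1=[P1,P2,P3] Q2=[]
t=12-14: P4@Q0 runs 2, rem=3, I/O yield, promote→Q0. Q0=[P4] Q1=[P1,P2,P3] Q2=[]
t=14-16: P4@Q0 runs 2, rem=1, I/O yield, promote→Q0. Q0=[P4] Q1=[P1,P2,P3] Q2=[]
t=16-17: P4@Q0 runs 1, rem=0, completes. Q0=[] Q1=[P1,P2,P3] Q2=[]
t=17-22: P1@Q1 runs 5, rem=4, quantum used, demote→Q2. Q0=[] Q1=[P2,P3] Q2=[P1]
t=22-26: P2@Q1 runs 4, rem=0, completes. Q0=[] Q1=[P3] Q2=[P1]
t=26-28: P3@Q1 runs 2, rem=0, completes. Q0=[] Q1=[] Q2=[P1]
t=28-32: P1@Q2 runs 4, rem=0, completes. Q0=[] Q1=[] Q2=[]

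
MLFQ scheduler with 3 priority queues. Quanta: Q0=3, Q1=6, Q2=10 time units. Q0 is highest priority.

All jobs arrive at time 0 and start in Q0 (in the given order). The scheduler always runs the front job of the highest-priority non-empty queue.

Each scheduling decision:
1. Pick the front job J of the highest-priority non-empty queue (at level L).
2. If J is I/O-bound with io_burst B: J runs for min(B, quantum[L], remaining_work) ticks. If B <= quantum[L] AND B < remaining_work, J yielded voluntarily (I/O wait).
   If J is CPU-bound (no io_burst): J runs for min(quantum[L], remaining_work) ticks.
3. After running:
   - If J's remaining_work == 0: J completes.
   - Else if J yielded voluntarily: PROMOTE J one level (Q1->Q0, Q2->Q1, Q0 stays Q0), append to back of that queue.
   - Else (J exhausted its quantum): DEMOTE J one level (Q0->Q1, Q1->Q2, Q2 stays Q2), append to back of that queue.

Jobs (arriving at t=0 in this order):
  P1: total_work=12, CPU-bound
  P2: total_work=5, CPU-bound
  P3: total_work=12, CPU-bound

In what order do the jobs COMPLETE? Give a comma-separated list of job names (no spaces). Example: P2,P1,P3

Answer: P2,P1,P3

Derivation:
t=0-3: P1@Q0 runs 3, rem=9, quantum used, demote→Q1. Q0=[P2,P3] Q1=[P1] Q2=[]
t=3-6: P2@Q0 runs 3, rem=2, quantum used, demote→Q1. Q0=[P3] Q1=[P1,P2] Q2=[]
t=6-9: P3@Q0 runs 3, rem=9, quantum used, demote→Q1. Q0=[] Q1=[P1,P2,P3] Q2=[]
t=9-15: P1@Q1 runs 6, rem=3, quantum used, demote→Q2. Q0=[] Q1=[P2,P3] Q2=[P1]
t=15-17: P2@Q1 runs 2, rem=0, completes. Q0=[] Q1=[P3] Q2=[P1]
t=17-23: P3@Q1 runs 6, rem=3, quantum used, demote→Q2. Q0=[] Q1=[] Q2=[P1,P3]
t=23-26: P1@Q2 runs 3, rem=0, completes. Q0=[] Q1=[] Q2=[P3]
t=26-29: P3@Q2 runs 3, rem=0, completes. Q0=[] Q1=[] Q2=[]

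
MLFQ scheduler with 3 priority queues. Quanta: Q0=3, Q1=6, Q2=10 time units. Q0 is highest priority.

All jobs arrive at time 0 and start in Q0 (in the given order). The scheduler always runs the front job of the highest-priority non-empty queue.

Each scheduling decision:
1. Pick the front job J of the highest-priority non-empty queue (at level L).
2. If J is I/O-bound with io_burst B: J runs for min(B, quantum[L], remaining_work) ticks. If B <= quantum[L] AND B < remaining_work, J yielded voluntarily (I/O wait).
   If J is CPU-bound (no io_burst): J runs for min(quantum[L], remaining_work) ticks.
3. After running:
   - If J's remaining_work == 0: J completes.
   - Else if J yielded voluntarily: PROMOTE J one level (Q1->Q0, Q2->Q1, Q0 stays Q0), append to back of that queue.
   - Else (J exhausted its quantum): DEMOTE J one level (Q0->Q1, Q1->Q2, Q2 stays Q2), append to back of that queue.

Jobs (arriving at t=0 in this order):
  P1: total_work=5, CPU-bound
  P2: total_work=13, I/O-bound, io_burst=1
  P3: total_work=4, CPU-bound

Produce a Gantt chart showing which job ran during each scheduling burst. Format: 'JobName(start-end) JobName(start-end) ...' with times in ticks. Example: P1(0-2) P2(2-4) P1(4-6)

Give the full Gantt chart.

Answer: P1(0-3) P2(3-4) P3(4-7) P2(7-8) P2(8-9) P2(9-10) P2(10-11) P2(11-12) P2(12-13) P2(13-14) P2(14-15) P2(15-16) P2(16-17) P2(17-18) P2(18-19) P1(19-21) P3(21-22)

Derivation:
t=0-3: P1@Q0 runs 3, rem=2, quantum used, demote→Q1. Q0=[P2,P3] Q1=[P1] Q2=[]
t=3-4: P2@Q0 runs 1, rem=12, I/O yield, promote→Q0. Q0=[P3,P2] Q1=[P1] Q2=[]
t=4-7: P3@Q0 runs 3, rem=1, quantum used, demote→Q1. Q0=[P2] Q1=[P1,P3] Q2=[]
t=7-8: P2@Q0 runs 1, rem=11, I/O yield, promote→Q0. Q0=[P2] Q1=[P1,P3] Q2=[]
t=8-9: P2@Q0 runs 1, rem=10, I/O yield, promote→Q0. Q0=[P2] Q1=[P1,P3] Q2=[]
t=9-10: P2@Q0 runs 1, rem=9, I/O yield, promote→Q0. Q0=[P2] Q1=[P1,P3] Q2=[]
t=10-11: P2@Q0 runs 1, rem=8, I/O yield, promote→Q0. Q0=[P2] Q1=[P1,P3] Q2=[]
t=11-12: P2@Q0 runs 1, rem=7, I/O yield, promote→Q0. Q0=[P2] Q1=[P1,P3] Q2=[]
t=12-13: P2@Q0 runs 1, rem=6, I/O yield, promote→Q0. Q0=[P2] Q1=[P1,P3] Q2=[]
t=13-14: P2@Q0 runs 1, rem=5, I/O yield, promote→Q0. Q0=[P2] Q1=[P1,P3] Q2=[]
t=14-15: P2@Q0 runs 1, rem=4, I/O yield, promote→Q0. Q0=[P2] Q1=[P1,P3] Q2=[]
t=15-16: P2@Q0 runs 1, rem=3, I/O yield, promote→Q0. Q0=[P2] Q1=[P1,P3] Q2=[]
t=16-17: P2@Q0 runs 1, rem=2, I/O yield, promote→Q0. Q0=[P2] Q1=[P1,P3] Q2=[]
t=17-18: P2@Q0 runs 1, rem=1, I/O yield, promote→Q0. Q0=[P2] Q1=[P1,P3] Q2=[]
t=18-19: P2@Q0 runs 1, rem=0, completes. Q0=[] Q1=[P1,P3] Q2=[]
t=19-21: P1@Q1 runs 2, rem=0, completes. Q0=[] Q1=[P3] Q2=[]
t=21-22: P3@Q1 runs 1, rem=0, completes. Q0=[] Q1=[] Q2=[]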